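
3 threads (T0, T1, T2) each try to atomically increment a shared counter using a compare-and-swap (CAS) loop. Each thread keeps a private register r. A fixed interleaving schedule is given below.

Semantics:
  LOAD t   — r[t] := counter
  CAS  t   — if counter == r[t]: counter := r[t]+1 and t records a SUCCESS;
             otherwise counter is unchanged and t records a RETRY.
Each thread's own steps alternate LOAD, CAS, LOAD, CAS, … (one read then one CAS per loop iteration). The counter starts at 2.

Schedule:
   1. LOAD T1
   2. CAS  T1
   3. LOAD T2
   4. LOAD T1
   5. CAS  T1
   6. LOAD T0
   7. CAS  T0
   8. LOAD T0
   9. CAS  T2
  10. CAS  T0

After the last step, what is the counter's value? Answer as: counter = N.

counter = 6

#1 T1 reads 2
#2 T1 CAS(2→3) writes; counter now 3
#3 T2 reads 3
#4 T1 reads 3
#5 T1 CAS(3→4) writes; counter now 4
#6 T0 reads 4
#7 T0 CAS(4→5) writes; counter now 5
#8 T0 reads 5
#9 T2 CAS(3→4) fails; counter now 5
#10 T0 CAS(5→6) writes; counter now 6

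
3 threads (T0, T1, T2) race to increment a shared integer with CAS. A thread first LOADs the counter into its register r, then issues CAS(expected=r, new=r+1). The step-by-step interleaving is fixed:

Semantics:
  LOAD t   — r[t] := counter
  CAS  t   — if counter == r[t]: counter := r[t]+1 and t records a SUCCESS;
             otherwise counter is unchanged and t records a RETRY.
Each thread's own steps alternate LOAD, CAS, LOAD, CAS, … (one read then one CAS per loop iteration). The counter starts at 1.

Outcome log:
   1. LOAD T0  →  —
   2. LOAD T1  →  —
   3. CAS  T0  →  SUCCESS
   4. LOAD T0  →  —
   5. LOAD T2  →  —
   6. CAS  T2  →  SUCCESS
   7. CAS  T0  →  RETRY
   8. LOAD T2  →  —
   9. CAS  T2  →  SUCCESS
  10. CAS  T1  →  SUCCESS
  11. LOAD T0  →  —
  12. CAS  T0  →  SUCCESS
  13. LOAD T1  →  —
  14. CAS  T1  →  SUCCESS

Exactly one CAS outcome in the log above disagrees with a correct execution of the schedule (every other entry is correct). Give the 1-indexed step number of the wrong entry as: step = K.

step = 10

Re-executing:
1. LOAD T0 → mem=1 r[T0]=1 [LOAD]
2. LOAD T1 → mem=1 r[T1]=1 [LOAD]
3. CAS T0 → mem=2 r[T0]=1 [OK]
4. LOAD T0 → mem=2 r[T0]=2 [LOAD]
5. LOAD T2 → mem=2 r[T2]=2 [LOAD]
6. CAS T2 → mem=3 r[T2]=2 [OK]
7. CAS T0 → mem=3 r[T0]=2 [RETRY]
8. LOAD T2 → mem=3 r[T2]=3 [LOAD]
9. CAS T2 → mem=4 r[T2]=3 [OK]
10. CAS T1 → mem=4 r[T1]=1 [RETRY]
11. LOAD T0 → mem=4 r[T0]=4 [LOAD]
12. CAS T0 → mem=5 r[T0]=4 [OK]
13. LOAD T1 → mem=5 r[T1]=5 [LOAD]
14. CAS T1 → mem=6 r[T1]=5 [OK]
Flip is step 10.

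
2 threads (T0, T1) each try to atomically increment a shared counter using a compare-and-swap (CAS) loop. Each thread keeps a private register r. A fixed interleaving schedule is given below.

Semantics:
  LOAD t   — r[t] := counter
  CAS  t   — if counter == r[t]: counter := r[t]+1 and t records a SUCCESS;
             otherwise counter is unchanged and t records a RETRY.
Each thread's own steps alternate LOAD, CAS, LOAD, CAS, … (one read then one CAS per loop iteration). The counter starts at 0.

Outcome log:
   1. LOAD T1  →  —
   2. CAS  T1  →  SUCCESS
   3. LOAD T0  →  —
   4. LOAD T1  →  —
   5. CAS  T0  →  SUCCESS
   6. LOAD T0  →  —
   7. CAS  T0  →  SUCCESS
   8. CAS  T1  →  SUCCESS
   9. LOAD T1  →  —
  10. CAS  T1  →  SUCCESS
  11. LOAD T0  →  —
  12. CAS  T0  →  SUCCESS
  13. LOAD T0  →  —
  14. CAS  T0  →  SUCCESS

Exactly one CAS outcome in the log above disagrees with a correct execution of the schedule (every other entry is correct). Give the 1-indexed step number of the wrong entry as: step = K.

step = 8

Reference trace:
T1 LOAD — after: cnt=0, r=0 — load
T1 CAS — after: cnt=1, r=0 — ok
T0 LOAD — after: cnt=1, r=1 — load
T1 LOAD — after: cnt=1, r=1 — load
T0 CAS — after: cnt=2, r=1 — ok
T0 LOAD — after: cnt=2, r=2 — load
T0 CAS — after: cnt=3, r=2 — ok
T1 CAS — after: cnt=3, r=1 — retry
T1 LOAD — after: cnt=3, r=3 — load
T1 CAS — after: cnt=4, r=3 — ok
T0 LOAD — after: cnt=4, r=4 — load
T0 CAS — after: cnt=5, r=4 — ok
T0 LOAD — after: cnt=5, r=5 — load
T0 CAS — after: cnt=6, r=5 — ok
Mismatch at 8.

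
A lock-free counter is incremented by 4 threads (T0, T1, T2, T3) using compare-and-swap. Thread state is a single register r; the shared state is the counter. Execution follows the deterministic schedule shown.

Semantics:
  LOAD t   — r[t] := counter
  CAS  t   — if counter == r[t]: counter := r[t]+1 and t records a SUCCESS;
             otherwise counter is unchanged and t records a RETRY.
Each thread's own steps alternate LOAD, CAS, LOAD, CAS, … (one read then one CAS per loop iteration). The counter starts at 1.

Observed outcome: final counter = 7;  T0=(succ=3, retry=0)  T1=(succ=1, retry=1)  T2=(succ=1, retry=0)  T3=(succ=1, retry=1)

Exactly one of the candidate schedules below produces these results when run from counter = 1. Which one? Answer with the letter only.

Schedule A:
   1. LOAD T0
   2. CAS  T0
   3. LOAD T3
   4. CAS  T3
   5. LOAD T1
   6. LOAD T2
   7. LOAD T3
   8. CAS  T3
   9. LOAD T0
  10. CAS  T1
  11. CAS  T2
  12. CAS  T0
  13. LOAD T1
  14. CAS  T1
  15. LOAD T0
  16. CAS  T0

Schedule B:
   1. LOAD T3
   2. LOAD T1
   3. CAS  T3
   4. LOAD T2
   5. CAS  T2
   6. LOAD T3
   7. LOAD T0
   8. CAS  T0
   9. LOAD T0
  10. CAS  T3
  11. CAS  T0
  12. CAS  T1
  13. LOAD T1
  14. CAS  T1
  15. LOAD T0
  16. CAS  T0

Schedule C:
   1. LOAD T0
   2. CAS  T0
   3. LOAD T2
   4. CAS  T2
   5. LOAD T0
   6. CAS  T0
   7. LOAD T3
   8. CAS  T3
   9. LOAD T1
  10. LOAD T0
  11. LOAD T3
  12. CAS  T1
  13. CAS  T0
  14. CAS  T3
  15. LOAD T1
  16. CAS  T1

Tracing schedule B:
1. LOAD T3 → mem=1 r[T3]=1 [LOAD]
2. LOAD T1 → mem=1 r[T1]=1 [LOAD]
3. CAS T3 → mem=2 r[T3]=1 [OK]
4. LOAD T2 → mem=2 r[T2]=2 [LOAD]
5. CAS T2 → mem=3 r[T2]=2 [OK]
6. LOAD T3 → mem=3 r[T3]=3 [LOAD]
7. LOAD T0 → mem=3 r[T0]=3 [LOAD]
8. CAS T0 → mem=4 r[T0]=3 [OK]
9. LOAD T0 → mem=4 r[T0]=4 [LOAD]
10. CAS T3 → mem=4 r[T3]=3 [RETRY]
11. CAS T0 → mem=5 r[T0]=4 [OK]
12. CAS T1 → mem=5 r[T1]=1 [RETRY]
13. LOAD T1 → mem=5 r[T1]=5 [LOAD]
14. CAS T1 → mem=6 r[T1]=5 [OK]
15. LOAD T0 → mem=6 r[T0]=6 [LOAD]
16. CAS T0 → mem=7 r[T0]=6 [OK]

B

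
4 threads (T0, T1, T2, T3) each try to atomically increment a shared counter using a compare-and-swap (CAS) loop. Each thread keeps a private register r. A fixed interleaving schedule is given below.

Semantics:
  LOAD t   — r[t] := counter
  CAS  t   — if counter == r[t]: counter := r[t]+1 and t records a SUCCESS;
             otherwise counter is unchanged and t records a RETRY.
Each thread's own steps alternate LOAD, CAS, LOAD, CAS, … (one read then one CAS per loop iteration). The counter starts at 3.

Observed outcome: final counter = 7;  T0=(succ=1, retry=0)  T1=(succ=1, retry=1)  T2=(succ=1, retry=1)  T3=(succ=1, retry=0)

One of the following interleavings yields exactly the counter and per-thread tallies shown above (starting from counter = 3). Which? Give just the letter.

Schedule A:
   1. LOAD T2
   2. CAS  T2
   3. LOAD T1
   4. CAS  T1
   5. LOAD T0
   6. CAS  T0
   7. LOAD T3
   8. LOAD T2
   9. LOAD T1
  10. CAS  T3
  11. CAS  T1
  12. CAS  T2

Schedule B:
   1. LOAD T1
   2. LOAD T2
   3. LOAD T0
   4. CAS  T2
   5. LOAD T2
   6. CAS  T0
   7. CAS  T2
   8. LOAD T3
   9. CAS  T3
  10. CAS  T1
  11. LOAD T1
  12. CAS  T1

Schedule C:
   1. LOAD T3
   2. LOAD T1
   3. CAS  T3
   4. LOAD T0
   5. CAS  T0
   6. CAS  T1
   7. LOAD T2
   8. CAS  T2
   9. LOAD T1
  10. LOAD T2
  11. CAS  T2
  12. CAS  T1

A

Run A:
step 1: T2 LOAD ⇒ load; ctr=3 reg=3
step 2: T2 CAS ⇒ ok; ctr=4 reg=3
step 3: T1 LOAD ⇒ load; ctr=4 reg=4
step 4: T1 CAS ⇒ ok; ctr=5 reg=4
step 5: T0 LOAD ⇒ load; ctr=5 reg=5
step 6: T0 CAS ⇒ ok; ctr=6 reg=5
step 7: T3 LOAD ⇒ load; ctr=6 reg=6
step 8: T2 LOAD ⇒ load; ctr=6 reg=6
step 9: T1 LOAD ⇒ load; ctr=6 reg=6
step 10: T3 CAS ⇒ ok; ctr=7 reg=6
step 11: T1 CAS ⇒ retry; ctr=7 reg=6
step 12: T2 CAS ⇒ retry; ctr=7 reg=6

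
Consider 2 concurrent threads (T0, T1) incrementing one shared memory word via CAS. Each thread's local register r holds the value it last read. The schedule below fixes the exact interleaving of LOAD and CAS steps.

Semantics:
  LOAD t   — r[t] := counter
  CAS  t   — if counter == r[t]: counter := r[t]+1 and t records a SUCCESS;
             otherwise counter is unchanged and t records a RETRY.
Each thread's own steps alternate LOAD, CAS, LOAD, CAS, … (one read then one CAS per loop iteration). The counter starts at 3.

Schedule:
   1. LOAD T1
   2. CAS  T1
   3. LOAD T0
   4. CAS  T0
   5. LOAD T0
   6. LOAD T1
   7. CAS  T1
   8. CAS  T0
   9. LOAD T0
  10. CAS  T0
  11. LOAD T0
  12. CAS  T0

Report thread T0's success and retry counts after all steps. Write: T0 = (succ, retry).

step 1: T1 LOAD ⇒ load; ctr=3 reg=3
step 2: T1 CAS ⇒ ok; ctr=4 reg=3
step 3: T0 LOAD ⇒ load; ctr=4 reg=4
step 4: T0 CAS ⇒ ok; ctr=5 reg=4
step 5: T0 LOAD ⇒ load; ctr=5 reg=5
step 6: T1 LOAD ⇒ load; ctr=5 reg=5
step 7: T1 CAS ⇒ ok; ctr=6 reg=5
step 8: T0 CAS ⇒ retry; ctr=6 reg=5
step 9: T0 LOAD ⇒ load; ctr=6 reg=6
step 10: T0 CAS ⇒ ok; ctr=7 reg=6
step 11: T0 LOAD ⇒ load; ctr=7 reg=7
step 12: T0 CAS ⇒ ok; ctr=8 reg=7

T0 = (3, 1)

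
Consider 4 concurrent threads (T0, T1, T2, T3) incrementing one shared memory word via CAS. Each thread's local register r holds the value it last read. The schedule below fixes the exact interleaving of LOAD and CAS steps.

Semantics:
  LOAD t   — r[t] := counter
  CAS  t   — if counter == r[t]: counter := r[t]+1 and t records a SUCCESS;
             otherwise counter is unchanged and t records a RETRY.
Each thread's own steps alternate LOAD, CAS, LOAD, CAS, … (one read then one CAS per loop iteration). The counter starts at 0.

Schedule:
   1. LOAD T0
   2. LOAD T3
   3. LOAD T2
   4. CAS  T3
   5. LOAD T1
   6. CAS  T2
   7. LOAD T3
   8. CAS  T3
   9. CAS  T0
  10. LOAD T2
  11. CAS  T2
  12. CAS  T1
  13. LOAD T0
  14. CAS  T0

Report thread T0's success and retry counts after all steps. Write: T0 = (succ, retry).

[1] T0.load  rd  (counter 0, T0.r 0)
[2] T3.load  rd  (counter 0, T3.r 0)
[3] T2.load  rd  (counter 0, T2.r 0)
[4] T3.cas  hit  (counter 1, T3.r 0)
[5] T1.load  rd  (counter 1, T1.r 1)
[6] T2.cas  miss  (counter 1, T2.r 0)
[7] T3.load  rd  (counter 1, T3.r 1)
[8] T3.cas  hit  (counter 2, T3.r 1)
[9] T0.cas  miss  (counter 2, T0.r 0)
[10] T2.load  rd  (counter 2, T2.r 2)
[11] T2.cas  hit  (counter 3, T2.r 2)
[12] T1.cas  miss  (counter 3, T1.r 1)
[13] T0.load  rd  (counter 3, T0.r 3)
[14] T0.cas  hit  (counter 4, T0.r 3)

T0 = (1, 1)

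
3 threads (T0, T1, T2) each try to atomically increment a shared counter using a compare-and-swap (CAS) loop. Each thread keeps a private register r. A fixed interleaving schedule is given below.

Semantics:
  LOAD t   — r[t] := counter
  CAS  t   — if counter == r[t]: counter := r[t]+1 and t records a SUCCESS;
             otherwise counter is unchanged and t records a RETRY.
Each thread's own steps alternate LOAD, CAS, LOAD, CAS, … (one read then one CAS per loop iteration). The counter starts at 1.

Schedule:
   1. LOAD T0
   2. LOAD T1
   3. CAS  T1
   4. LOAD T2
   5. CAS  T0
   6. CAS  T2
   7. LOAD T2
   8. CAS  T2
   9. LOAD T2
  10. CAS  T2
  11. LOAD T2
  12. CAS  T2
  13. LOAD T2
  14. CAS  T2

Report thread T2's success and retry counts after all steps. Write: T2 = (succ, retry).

T2 = (5, 0)

[1] T0.load  rd  (counter 1, T0.r 1)
[2] T1.load  rd  (counter 1, T1.r 1)
[3] T1.cas  hit  (counter 2, T1.r 1)
[4] T2.load  rd  (counter 2, T2.r 2)
[5] T0.cas  miss  (counter 2, T0.r 1)
[6] T2.cas  hit  (counter 3, T2.r 2)
[7] T2.load  rd  (counter 3, T2.r 3)
[8] T2.cas  hit  (counter 4, T2.r 3)
[9] T2.load  rd  (counter 4, T2.r 4)
[10] T2.cas  hit  (counter 5, T2.r 4)
[11] T2.load  rd  (counter 5, T2.r 5)
[12] T2.cas  hit  (counter 6, T2.r 5)
[13] T2.load  rd  (counter 6, T2.r 6)
[14] T2.cas  hit  (counter 7, T2.r 6)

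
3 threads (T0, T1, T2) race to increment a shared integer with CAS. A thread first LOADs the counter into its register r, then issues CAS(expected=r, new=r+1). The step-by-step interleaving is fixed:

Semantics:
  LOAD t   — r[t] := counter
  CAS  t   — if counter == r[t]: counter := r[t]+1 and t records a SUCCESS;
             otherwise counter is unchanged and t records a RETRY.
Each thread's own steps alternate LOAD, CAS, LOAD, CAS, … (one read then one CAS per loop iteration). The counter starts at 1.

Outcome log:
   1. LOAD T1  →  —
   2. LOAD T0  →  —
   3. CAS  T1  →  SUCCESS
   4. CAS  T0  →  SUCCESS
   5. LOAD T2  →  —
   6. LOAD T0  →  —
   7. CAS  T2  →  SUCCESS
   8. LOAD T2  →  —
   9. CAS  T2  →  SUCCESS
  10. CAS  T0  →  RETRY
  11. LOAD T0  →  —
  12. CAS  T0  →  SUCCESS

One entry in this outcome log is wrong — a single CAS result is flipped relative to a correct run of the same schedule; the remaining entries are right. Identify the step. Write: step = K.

step = 4

Correct run:
1. LOAD T1 → mem=1 r[T1]=1 [LOAD]
2. LOAD T0 → mem=1 r[T0]=1 [LOAD]
3. CAS T1 → mem=2 r[T1]=1 [OK]
4. CAS T0 → mem=2 r[T0]=1 [RETRY]
5. LOAD T2 → mem=2 r[T2]=2 [LOAD]
6. LOAD T0 → mem=2 r[T0]=2 [LOAD]
7. CAS T2 → mem=3 r[T2]=2 [OK]
8. LOAD T2 → mem=3 r[T2]=3 [LOAD]
9. CAS T2 → mem=4 r[T2]=3 [OK]
10. CAS T0 → mem=4 r[T0]=2 [RETRY]
11. LOAD T0 → mem=4 r[T0]=4 [LOAD]
12. CAS T0 → mem=5 r[T0]=4 [OK]
Mismatch at 4.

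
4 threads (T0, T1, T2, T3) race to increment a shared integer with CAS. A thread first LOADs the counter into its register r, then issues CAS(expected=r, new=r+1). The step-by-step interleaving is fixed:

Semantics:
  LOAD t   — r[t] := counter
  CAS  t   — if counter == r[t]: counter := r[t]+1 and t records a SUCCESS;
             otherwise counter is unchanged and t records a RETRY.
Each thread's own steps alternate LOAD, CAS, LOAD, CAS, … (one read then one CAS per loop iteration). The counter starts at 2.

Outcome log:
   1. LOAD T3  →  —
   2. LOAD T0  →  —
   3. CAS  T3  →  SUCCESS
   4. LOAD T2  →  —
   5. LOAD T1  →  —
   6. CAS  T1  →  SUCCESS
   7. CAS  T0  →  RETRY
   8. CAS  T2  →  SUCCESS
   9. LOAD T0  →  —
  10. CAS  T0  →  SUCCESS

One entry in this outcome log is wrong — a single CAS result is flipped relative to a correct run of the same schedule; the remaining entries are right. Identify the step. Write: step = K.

step = 8

Reference trace:
   1) LOAD T3:  M=2  r_T3=2
   2) LOAD T0:  M=2  r_T0=2
   3) CAS  T3:  M=3  r_T3=2 ✓
   4) LOAD T2:  M=3  r_T2=3
   5) LOAD T1:  M=3  r_T1=3
   6) CAS  T1:  M=4  r_T1=3 ✓
   7) CAS  T0:  M=4  r_T0=2 ✗
   8) CAS  T2:  M=4  r_T2=3 ✗
   9) LOAD T0:  M=4  r_T0=4
  10) CAS  T0:  M=5  r_T0=4 ✓
Flip is step 8.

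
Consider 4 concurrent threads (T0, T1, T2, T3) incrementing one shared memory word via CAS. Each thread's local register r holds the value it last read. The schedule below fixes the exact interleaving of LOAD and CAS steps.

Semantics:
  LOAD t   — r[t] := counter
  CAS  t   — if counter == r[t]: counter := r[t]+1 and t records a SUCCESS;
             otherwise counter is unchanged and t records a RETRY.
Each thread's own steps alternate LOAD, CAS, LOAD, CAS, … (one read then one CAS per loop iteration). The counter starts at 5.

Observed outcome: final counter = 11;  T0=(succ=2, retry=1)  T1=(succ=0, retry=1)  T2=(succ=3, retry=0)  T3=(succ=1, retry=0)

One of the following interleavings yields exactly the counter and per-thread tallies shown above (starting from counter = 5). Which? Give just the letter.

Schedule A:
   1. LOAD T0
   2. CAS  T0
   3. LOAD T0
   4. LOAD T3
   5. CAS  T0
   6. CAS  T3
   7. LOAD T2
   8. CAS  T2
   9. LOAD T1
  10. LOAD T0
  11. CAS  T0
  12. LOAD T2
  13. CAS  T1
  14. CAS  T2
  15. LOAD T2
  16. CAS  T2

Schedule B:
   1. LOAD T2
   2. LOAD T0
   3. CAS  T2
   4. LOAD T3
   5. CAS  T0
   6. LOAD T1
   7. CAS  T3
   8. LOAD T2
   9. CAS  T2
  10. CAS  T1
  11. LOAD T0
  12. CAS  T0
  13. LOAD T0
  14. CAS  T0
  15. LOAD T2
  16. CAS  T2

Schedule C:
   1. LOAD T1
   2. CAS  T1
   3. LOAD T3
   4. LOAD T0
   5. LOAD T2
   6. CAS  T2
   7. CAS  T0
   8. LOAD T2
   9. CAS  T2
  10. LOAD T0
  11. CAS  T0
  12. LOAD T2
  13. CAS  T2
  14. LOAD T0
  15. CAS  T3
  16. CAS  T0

B

Tracing schedule B:
step 1: T2 LOAD ⇒ load; ctr=5 reg=5
step 2: T0 LOAD ⇒ load; ctr=5 reg=5
step 3: T2 CAS ⇒ ok; ctr=6 reg=5
step 4: T3 LOAD ⇒ load; ctr=6 reg=6
step 5: T0 CAS ⇒ retry; ctr=6 reg=5
step 6: T1 LOAD ⇒ load; ctr=6 reg=6
step 7: T3 CAS ⇒ ok; ctr=7 reg=6
step 8: T2 LOAD ⇒ load; ctr=7 reg=7
step 9: T2 CAS ⇒ ok; ctr=8 reg=7
step 10: T1 CAS ⇒ retry; ctr=8 reg=6
step 11: T0 LOAD ⇒ load; ctr=8 reg=8
step 12: T0 CAS ⇒ ok; ctr=9 reg=8
step 13: T0 LOAD ⇒ load; ctr=9 reg=9
step 14: T0 CAS ⇒ ok; ctr=10 reg=9
step 15: T2 LOAD ⇒ load; ctr=10 reg=10
step 16: T2 CAS ⇒ ok; ctr=11 reg=10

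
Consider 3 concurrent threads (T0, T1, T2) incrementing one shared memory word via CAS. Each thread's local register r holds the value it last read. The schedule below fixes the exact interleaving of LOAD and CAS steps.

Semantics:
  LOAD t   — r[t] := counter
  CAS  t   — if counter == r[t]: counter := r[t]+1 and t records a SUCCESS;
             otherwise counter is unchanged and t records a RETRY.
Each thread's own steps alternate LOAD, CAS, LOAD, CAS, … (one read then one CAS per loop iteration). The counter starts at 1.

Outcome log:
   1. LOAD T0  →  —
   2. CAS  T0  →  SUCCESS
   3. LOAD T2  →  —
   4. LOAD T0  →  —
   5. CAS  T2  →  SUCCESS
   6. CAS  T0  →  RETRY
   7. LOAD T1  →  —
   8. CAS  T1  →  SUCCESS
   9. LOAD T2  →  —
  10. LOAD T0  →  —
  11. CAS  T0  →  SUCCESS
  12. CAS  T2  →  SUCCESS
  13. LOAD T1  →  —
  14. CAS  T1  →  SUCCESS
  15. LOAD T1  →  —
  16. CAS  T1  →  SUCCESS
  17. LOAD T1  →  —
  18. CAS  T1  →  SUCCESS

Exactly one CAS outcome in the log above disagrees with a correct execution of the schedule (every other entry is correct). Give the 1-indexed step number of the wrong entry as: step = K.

step = 12

Reference trace:
   1) LOAD T0:  M=1  r_T0=1
   2) CAS  T0:  M=2  r_T0=1 ✓
   3) LOAD T2:  M=2  r_T2=2
   4) LOAD T0:  M=2  r_T0=2
   5) CAS  T2:  M=3  r_T2=2 ✓
   6) CAS  T0:  M=3  r_T0=2 ✗
   7) LOAD T1:  M=3  r_T1=3
   8) CAS  T1:  M=4  r_T1=3 ✓
   9) LOAD T2:  M=4  r_T2=4
  10) LOAD T0:  M=4  r_T0=4
  11) CAS  T0:  M=5  r_T0=4 ✓
  12) CAS  T2:  M=5  r_T2=4 ✗
  13) LOAD T1:  M=5  r_T1=5
  14) CAS  T1:  M=6  r_T1=5 ✓
  15) LOAD T1:  M=6  r_T1=6
  16) CAS  T1:  M=7  r_T1=6 ✓
  17) LOAD T1:  M=7  r_T1=7
  18) CAS  T1:  M=8  r_T1=7 ✓
Log disagrees first at step 12.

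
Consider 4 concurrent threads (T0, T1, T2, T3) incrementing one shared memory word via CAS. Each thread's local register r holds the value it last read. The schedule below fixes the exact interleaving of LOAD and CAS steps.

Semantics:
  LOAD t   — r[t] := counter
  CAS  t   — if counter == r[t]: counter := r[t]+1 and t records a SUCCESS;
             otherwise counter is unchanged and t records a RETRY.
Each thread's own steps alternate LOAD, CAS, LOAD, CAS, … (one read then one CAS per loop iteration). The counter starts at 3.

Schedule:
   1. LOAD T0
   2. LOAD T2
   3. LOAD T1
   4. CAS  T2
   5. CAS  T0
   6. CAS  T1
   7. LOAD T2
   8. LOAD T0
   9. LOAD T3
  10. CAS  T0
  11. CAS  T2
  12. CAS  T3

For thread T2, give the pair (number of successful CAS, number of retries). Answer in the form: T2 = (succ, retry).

T2 = (1, 1)

T0 LOAD — after: cnt=3, r=3 — load
T2 LOAD — after: cnt=3, r=3 — load
T1 LOAD — after: cnt=3, r=3 — load
T2 CAS — after: cnt=4, r=3 — ok
T0 CAS — after: cnt=4, r=3 — retry
T1 CAS — after: cnt=4, r=3 — retry
T2 LOAD — after: cnt=4, r=4 — load
T0 LOAD — after: cnt=4, r=4 — load
T3 LOAD — after: cnt=4, r=4 — load
T0 CAS — after: cnt=5, r=4 — ok
T2 CAS — after: cnt=5, r=4 — retry
T3 CAS — after: cnt=5, r=4 — retry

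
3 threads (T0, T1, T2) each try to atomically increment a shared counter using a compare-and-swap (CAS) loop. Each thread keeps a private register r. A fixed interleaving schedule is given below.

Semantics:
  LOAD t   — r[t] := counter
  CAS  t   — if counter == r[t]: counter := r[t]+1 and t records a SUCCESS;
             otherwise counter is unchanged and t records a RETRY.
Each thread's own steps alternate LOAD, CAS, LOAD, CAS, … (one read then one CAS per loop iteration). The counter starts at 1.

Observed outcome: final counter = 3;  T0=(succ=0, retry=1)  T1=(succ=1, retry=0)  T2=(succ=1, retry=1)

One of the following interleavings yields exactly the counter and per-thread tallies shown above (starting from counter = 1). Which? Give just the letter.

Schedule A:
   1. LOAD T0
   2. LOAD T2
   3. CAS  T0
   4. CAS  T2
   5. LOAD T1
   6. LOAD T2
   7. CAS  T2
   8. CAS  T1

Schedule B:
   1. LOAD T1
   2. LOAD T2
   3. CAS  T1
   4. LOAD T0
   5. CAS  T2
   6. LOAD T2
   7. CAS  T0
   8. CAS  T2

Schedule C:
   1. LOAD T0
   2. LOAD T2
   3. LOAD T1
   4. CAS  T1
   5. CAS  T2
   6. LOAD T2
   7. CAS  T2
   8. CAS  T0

Simulating candidate C:
#1 T0 reads 1
#2 T2 reads 1
#3 T1 reads 1
#4 T1 CAS(1→2) writes; counter now 2
#5 T2 CAS(1→2) fails; counter now 2
#6 T2 reads 2
#7 T2 CAS(2→3) writes; counter now 3
#8 T0 CAS(1→2) fails; counter now 3

C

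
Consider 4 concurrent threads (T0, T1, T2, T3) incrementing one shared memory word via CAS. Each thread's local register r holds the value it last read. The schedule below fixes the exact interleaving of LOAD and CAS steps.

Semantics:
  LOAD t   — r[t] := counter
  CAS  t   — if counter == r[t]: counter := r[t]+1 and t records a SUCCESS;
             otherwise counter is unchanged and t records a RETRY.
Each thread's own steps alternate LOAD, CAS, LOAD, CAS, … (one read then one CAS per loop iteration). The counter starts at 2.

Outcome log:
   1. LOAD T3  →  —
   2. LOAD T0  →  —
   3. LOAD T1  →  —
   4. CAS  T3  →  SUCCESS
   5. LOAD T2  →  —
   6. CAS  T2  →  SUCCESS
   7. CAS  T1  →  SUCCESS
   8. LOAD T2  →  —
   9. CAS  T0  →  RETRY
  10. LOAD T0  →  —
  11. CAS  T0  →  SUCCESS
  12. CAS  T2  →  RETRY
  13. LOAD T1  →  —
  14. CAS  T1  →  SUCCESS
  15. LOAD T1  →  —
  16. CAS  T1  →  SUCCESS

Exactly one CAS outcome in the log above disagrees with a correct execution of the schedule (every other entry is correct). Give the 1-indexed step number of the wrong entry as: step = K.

step = 7

Reference trace:
1. LOAD T3 → mem=2 r[T3]=2 [LOAD]
2. LOAD T0 → mem=2 r[T0]=2 [LOAD]
3. LOAD T1 → mem=2 r[T1]=2 [LOAD]
4. CAS T3 → mem=3 r[T3]=2 [OK]
5. LOAD T2 → mem=3 r[T2]=3 [LOAD]
6. CAS T2 → mem=4 r[T2]=3 [OK]
7. CAS T1 → mem=4 r[T1]=2 [RETRY]
8. LOAD T2 → mem=4 r[T2]=4 [LOAD]
9. CAS T0 → mem=4 r[T0]=2 [RETRY]
10. LOAD T0 → mem=4 r[T0]=4 [LOAD]
11. CAS T0 → mem=5 r[T0]=4 [OK]
12. CAS T2 → mem=5 r[T2]=4 [RETRY]
13. LOAD T1 → mem=5 r[T1]=5 [LOAD]
14. CAS T1 → mem=6 r[T1]=5 [OK]
15. LOAD T1 → mem=6 r[T1]=6 [LOAD]
16. CAS T1 → mem=7 r[T1]=6 [OK]
Flip is step 7.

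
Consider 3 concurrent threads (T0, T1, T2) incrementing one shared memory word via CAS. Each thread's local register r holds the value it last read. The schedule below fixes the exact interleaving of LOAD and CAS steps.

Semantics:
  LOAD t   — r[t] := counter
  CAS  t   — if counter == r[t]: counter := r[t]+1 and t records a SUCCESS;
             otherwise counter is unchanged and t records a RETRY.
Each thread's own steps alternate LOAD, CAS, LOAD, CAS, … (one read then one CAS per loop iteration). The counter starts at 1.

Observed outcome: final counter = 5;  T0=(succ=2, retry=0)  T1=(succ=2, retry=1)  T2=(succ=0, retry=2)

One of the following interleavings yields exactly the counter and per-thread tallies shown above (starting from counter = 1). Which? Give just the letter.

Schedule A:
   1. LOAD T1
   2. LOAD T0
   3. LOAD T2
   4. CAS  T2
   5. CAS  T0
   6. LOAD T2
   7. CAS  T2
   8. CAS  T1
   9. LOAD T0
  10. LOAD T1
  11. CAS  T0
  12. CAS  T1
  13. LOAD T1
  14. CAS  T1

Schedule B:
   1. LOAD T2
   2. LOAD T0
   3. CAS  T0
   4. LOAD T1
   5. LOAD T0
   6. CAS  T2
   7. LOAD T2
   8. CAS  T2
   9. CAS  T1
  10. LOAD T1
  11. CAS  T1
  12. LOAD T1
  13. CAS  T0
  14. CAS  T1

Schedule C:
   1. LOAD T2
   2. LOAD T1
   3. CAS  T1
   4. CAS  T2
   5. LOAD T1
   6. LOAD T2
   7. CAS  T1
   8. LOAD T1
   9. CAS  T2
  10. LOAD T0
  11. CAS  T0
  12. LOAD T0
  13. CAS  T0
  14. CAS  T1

Tracing schedule C:
1. LOAD T2 → mem=1 r[T2]=1 [LOAD]
2. LOAD T1 → mem=1 r[T1]=1 [LOAD]
3. CAS T1 → mem=2 r[T1]=1 [OK]
4. CAS T2 → mem=2 r[T2]=1 [RETRY]
5. LOAD T1 → mem=2 r[T1]=2 [LOAD]
6. LOAD T2 → mem=2 r[T2]=2 [LOAD]
7. CAS T1 → mem=3 r[T1]=2 [OK]
8. LOAD T1 → mem=3 r[T1]=3 [LOAD]
9. CAS T2 → mem=3 r[T2]=2 [RETRY]
10. LOAD T0 → mem=3 r[T0]=3 [LOAD]
11. CAS T0 → mem=4 r[T0]=3 [OK]
12. LOAD T0 → mem=4 r[T0]=4 [LOAD]
13. CAS T0 → mem=5 r[T0]=4 [OK]
14. CAS T1 → mem=5 r[T1]=3 [RETRY]

C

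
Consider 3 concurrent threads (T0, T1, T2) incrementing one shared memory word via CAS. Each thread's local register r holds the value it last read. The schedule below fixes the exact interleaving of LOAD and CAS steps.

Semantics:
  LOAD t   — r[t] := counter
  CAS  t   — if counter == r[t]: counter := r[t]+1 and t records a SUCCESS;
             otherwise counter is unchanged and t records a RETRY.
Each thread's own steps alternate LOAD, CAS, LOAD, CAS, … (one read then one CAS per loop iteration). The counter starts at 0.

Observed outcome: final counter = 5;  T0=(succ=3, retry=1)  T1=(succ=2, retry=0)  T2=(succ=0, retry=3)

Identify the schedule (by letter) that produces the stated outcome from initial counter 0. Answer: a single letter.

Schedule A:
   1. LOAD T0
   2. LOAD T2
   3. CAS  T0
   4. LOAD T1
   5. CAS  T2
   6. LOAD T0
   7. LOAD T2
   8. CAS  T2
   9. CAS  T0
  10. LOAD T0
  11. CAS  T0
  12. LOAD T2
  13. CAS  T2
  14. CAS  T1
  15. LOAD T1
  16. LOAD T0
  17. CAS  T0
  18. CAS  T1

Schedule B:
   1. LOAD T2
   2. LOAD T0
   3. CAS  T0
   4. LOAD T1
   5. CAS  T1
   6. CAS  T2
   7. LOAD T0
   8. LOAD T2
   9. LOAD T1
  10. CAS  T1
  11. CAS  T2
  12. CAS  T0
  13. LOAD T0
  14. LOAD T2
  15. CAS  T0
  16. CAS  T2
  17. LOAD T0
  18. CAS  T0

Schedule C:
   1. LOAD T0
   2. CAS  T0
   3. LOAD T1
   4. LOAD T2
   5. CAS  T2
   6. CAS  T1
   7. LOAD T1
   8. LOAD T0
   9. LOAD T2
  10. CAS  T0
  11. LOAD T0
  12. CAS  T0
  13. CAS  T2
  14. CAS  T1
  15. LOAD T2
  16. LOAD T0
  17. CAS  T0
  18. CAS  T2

B

Simulating candidate B:
step 1: T2 LOAD ⇒ load; ctr=0 reg=0
step 2: T0 LOAD ⇒ load; ctr=0 reg=0
step 3: T0 CAS ⇒ ok; ctr=1 reg=0
step 4: T1 LOAD ⇒ load; ctr=1 reg=1
step 5: T1 CAS ⇒ ok; ctr=2 reg=1
step 6: T2 CAS ⇒ retry; ctr=2 reg=0
step 7: T0 LOAD ⇒ load; ctr=2 reg=2
step 8: T2 LOAD ⇒ load; ctr=2 reg=2
step 9: T1 LOAD ⇒ load; ctr=2 reg=2
step 10: T1 CAS ⇒ ok; ctr=3 reg=2
step 11: T2 CAS ⇒ retry; ctr=3 reg=2
step 12: T0 CAS ⇒ retry; ctr=3 reg=2
step 13: T0 LOAD ⇒ load; ctr=3 reg=3
step 14: T2 LOAD ⇒ load; ctr=3 reg=3
step 15: T0 CAS ⇒ ok; ctr=4 reg=3
step 16: T2 CAS ⇒ retry; ctr=4 reg=3
step 17: T0 LOAD ⇒ load; ctr=4 reg=4
step 18: T0 CAS ⇒ ok; ctr=5 reg=4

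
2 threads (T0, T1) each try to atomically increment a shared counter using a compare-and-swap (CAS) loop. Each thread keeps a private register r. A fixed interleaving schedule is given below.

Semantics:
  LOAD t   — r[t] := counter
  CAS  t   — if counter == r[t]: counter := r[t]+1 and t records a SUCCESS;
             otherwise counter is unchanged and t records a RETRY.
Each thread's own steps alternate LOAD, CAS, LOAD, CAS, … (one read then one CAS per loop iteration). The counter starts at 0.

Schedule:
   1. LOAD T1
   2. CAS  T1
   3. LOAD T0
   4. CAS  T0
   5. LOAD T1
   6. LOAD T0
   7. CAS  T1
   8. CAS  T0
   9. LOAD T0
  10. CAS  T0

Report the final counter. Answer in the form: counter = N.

counter = 4

T1 LOAD — after: cnt=0, r=0 — load
T1 CAS — after: cnt=1, r=0 — ok
T0 LOAD — after: cnt=1, r=1 — load
T0 CAS — after: cnt=2, r=1 — ok
T1 LOAD — after: cnt=2, r=2 — load
T0 LOAD — after: cnt=2, r=2 — load
T1 CAS — after: cnt=3, r=2 — ok
T0 CAS — after: cnt=3, r=2 — retry
T0 LOAD — after: cnt=3, r=3 — load
T0 CAS — after: cnt=4, r=3 — ok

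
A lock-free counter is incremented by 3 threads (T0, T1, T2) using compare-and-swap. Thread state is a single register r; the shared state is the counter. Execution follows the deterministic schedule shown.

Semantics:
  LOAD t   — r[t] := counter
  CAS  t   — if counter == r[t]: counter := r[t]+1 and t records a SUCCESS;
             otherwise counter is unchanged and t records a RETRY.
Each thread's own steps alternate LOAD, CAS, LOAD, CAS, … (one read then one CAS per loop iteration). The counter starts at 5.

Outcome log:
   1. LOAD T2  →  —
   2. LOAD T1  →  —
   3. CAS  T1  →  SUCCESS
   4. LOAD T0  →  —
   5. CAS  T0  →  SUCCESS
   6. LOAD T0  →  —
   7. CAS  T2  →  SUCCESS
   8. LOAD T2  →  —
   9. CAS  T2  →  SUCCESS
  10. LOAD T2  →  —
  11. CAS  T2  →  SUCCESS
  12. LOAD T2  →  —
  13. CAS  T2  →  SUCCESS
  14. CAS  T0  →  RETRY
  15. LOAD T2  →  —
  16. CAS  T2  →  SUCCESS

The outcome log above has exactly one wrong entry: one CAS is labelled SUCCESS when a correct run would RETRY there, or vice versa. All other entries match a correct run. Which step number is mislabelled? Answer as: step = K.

Correct run:
1. LOAD T2 → mem=5 r[T2]=5 [LOAD]
2. LOAD T1 → mem=5 r[T1]=5 [LOAD]
3. CAS T1 → mem=6 r[T1]=5 [OK]
4. LOAD T0 → mem=6 r[T0]=6 [LOAD]
5. CAS T0 → mem=7 r[T0]=6 [OK]
6. LOAD T0 → mem=7 r[T0]=7 [LOAD]
7. CAS T2 → mem=7 r[T2]=5 [RETRY]
8. LOAD T2 → mem=7 r[T2]=7 [LOAD]
9. CAS T2 → mem=8 r[T2]=7 [OK]
10. LOAD T2 → mem=8 r[T2]=8 [LOAD]
11. CAS T2 → mem=9 r[T2]=8 [OK]
12. LOAD T2 → mem=9 r[T2]=9 [LOAD]
13. CAS T2 → mem=10 r[T2]=9 [OK]
14. CAS T0 → mem=10 r[T0]=7 [RETRY]
15. LOAD T2 → mem=10 r[T2]=10 [LOAD]
16. CAS T2 → mem=11 r[T2]=10 [OK]
Flip is step 7.

step = 7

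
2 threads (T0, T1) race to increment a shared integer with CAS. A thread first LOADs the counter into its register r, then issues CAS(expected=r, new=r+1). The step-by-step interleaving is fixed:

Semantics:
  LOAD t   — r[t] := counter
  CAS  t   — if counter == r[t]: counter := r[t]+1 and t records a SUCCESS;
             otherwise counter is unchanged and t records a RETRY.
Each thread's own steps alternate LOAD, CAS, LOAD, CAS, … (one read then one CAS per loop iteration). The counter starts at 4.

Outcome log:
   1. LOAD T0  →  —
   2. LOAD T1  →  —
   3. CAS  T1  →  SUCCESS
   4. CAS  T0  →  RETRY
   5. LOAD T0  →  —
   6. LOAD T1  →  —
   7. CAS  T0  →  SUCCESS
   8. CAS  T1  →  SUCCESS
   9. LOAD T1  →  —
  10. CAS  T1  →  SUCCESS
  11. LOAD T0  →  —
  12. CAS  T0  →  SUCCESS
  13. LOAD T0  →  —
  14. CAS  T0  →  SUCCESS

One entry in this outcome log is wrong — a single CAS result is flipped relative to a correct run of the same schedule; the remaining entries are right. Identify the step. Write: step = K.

step = 8

Re-executing:
[1] T0.load  rd  (counter 4, T0.r 4)
[2] T1.load  rd  (counter 4, T1.r 4)
[3] T1.cas  hit  (counter 5, T1.r 4)
[4] T0.cas  miss  (counter 5, T0.r 4)
[5] T0.load  rd  (counter 5, T0.r 5)
[6] T1.load  rd  (counter 5, T1.r 5)
[7] T0.cas  hit  (counter 6, T0.r 5)
[8] T1.cas  miss  (counter 6, T1.r 5)
[9] T1.load  rd  (counter 6, T1.r 6)
[10] T1.cas  hit  (counter 7, T1.r 6)
[11] T0.load  rd  (counter 7, T0.r 7)
[12] T0.cas  hit  (counter 8, T0.r 7)
[13] T0.load  rd  (counter 8, T0.r 8)
[14] T0.cas  hit  (counter 9, T0.r 8)
Mismatch at 8.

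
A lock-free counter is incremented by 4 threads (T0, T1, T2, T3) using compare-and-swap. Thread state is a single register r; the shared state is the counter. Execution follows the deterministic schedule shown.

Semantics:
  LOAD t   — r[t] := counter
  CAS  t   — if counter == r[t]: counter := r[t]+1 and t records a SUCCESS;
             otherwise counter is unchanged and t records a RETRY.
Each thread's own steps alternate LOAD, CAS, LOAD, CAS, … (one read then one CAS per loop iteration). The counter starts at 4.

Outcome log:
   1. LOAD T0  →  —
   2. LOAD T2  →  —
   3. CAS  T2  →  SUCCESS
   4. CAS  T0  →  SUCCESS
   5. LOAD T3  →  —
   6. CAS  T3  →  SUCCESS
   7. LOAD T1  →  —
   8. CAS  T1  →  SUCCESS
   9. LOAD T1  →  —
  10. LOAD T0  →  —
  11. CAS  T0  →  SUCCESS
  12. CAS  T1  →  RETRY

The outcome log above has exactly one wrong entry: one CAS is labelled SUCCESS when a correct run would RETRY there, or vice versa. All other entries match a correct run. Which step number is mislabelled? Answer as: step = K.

step = 4

Re-executing:
step 1: T0 LOAD ⇒ load; ctr=4 reg=4
step 2: T2 LOAD ⇒ load; ctr=4 reg=4
step 3: T2 CAS ⇒ ok; ctr=5 reg=4
step 4: T0 CAS ⇒ retry; ctr=5 reg=4
step 5: T3 LOAD ⇒ load; ctr=5 reg=5
step 6: T3 CAS ⇒ ok; ctr=6 reg=5
step 7: T1 LOAD ⇒ load; ctr=6 reg=6
step 8: T1 CAS ⇒ ok; ctr=7 reg=6
step 9: T1 LOAD ⇒ load; ctr=7 reg=7
step 10: T0 LOAD ⇒ load; ctr=7 reg=7
step 11: T0 CAS ⇒ ok; ctr=8 reg=7
step 12: T1 CAS ⇒ retry; ctr=8 reg=7
Mismatch at 4.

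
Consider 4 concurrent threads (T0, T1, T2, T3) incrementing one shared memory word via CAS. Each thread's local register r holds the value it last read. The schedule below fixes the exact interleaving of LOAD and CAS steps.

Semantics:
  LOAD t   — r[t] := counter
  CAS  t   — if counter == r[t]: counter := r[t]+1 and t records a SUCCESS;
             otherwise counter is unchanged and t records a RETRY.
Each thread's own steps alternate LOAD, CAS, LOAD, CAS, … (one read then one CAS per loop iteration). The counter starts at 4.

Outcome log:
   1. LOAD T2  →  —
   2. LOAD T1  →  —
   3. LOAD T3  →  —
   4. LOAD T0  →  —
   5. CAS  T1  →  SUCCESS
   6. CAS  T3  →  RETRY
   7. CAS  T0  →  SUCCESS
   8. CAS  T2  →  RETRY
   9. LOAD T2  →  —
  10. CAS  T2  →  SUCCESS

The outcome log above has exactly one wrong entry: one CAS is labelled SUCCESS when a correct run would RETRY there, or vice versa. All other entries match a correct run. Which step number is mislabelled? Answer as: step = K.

step = 7

Re-executing:
#1 T2 reads 4
#2 T1 reads 4
#3 T3 reads 4
#4 T0 reads 4
#5 T1 CAS(4→5) writes; counter now 5
#6 T3 CAS(4→5) fails; counter now 5
#7 T0 CAS(4→5) fails; counter now 5
#8 T2 CAS(4→5) fails; counter now 5
#9 T2 reads 5
#10 T2 CAS(5→6) writes; counter now 6
Mismatch at 7.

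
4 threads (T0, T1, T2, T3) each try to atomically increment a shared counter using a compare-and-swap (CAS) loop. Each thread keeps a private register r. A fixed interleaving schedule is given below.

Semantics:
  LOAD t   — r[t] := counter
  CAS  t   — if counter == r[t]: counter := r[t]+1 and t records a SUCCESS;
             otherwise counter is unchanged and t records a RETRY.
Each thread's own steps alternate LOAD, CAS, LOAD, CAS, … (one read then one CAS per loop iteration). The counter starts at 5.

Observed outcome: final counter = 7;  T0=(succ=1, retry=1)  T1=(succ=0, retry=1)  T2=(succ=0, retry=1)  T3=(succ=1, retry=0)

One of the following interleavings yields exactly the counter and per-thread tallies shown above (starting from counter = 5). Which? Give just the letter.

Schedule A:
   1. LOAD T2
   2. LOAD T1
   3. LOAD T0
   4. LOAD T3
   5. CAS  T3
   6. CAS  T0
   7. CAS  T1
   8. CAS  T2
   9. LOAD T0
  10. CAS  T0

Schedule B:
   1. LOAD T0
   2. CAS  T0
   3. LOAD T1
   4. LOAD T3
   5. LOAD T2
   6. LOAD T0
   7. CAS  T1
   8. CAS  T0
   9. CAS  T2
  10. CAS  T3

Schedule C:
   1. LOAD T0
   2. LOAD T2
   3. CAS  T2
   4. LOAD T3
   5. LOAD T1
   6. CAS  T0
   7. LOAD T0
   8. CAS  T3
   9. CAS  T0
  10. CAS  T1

A

Tracing schedule A:
   1) LOAD T2:  M=5  r_T2=5
   2) LOAD T1:  M=5  r_T1=5
   3) LOAD T0:  M=5  r_T0=5
   4) LOAD T3:  M=5  r_T3=5
   5) CAS  T3:  M=6  r_T3=5 ✓
   6) CAS  T0:  M=6  r_T0=5 ✗
   7) CAS  T1:  M=6  r_T1=5 ✗
   8) CAS  T2:  M=6  r_T2=5 ✗
   9) LOAD T0:  M=6  r_T0=6
  10) CAS  T0:  M=7  r_T0=6 ✓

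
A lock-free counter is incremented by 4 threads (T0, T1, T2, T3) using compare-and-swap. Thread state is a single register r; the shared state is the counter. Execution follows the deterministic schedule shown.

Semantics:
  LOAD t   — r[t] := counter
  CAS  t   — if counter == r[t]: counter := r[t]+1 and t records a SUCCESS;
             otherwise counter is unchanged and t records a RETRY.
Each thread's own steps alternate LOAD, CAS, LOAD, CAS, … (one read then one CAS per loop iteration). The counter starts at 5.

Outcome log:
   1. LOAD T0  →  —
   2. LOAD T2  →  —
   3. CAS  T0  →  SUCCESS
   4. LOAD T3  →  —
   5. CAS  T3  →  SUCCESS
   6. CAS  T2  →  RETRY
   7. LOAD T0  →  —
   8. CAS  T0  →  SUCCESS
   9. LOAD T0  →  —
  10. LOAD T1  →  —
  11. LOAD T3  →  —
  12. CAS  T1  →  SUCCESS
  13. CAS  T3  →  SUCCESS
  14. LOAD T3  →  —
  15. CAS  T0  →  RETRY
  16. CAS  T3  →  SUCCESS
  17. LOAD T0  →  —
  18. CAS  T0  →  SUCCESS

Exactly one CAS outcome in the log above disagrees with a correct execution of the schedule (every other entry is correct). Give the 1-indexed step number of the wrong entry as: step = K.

Reference trace:
#1 T0 reads 5
#2 T2 reads 5
#3 T0 CAS(5→6) writes; counter now 6
#4 T3 reads 6
#5 T3 CAS(6→7) writes; counter now 7
#6 T2 CAS(5→6) fails; counter now 7
#7 T0 reads 7
#8 T0 CAS(7→8) writes; counter now 8
#9 T0 reads 8
#10 T1 reads 8
#11 T3 reads 8
#12 T1 CAS(8→9) writes; counter now 9
#13 T3 CAS(8→9) fails; counter now 9
#14 T3 reads 9
#15 T0 CAS(8→9) fails; counter now 9
#16 T3 CAS(9→10) writes; counter now 10
#17 T0 reads 10
#18 T0 CAS(10→11) writes; counter now 11
Flip is step 13.

step = 13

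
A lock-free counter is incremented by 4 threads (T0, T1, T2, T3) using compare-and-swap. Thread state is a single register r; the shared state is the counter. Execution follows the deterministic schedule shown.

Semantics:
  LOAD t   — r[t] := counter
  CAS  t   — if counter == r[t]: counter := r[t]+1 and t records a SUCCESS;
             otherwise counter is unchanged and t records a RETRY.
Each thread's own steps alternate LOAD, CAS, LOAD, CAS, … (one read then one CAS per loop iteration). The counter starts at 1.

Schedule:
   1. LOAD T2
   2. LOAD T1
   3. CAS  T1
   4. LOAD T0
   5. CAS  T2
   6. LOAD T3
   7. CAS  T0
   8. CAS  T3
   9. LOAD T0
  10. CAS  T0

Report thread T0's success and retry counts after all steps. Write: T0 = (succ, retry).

#1 T2 reads 1
#2 T1 reads 1
#3 T1 CAS(1→2) writes; counter now 2
#4 T0 reads 2
#5 T2 CAS(1→2) fails; counter now 2
#6 T3 reads 2
#7 T0 CAS(2→3) writes; counter now 3
#8 T3 CAS(2→3) fails; counter now 3
#9 T0 reads 3
#10 T0 CAS(3→4) writes; counter now 4

T0 = (2, 0)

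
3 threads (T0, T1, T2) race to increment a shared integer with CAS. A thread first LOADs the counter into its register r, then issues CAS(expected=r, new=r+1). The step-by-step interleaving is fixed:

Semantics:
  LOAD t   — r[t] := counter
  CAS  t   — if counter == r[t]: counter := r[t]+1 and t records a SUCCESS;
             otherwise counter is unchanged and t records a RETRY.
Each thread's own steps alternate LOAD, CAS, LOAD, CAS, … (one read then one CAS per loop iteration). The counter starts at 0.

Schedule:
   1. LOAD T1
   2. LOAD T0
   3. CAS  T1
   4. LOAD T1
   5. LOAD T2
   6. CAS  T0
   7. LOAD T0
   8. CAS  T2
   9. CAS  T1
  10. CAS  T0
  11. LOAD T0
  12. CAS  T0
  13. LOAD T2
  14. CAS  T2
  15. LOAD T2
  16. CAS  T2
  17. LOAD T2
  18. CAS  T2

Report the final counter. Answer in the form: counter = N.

   1) LOAD T1:  M=0  r_T1=0
   2) LOAD T0:  M=0  r_T0=0
   3) CAS  T1:  M=1  r_T1=0 ✓
   4) LOAD T1:  M=1  r_T1=1
   5) LOAD T2:  M=1  r_T2=1
   6) CAS  T0:  M=1  r_T0=0 ✗
   7) LOAD T0:  M=1  r_T0=1
   8) CAS  T2:  M=2  r_T2=1 ✓
   9) CAS  T1:  M=2  r_T1=1 ✗
  10) CAS  T0:  M=2  r_T0=1 ✗
  11) LOAD T0:  M=2  r_T0=2
  12) CAS  T0:  M=3  r_T0=2 ✓
  13) LOAD T2:  M=3  r_T2=3
  14) CAS  T2:  M=4  r_T2=3 ✓
  15) LOAD T2:  M=4  r_T2=4
  16) CAS  T2:  M=5  r_T2=4 ✓
  17) LOAD T2:  M=5  r_T2=5
  18) CAS  T2:  M=6  r_T2=5 ✓

counter = 6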